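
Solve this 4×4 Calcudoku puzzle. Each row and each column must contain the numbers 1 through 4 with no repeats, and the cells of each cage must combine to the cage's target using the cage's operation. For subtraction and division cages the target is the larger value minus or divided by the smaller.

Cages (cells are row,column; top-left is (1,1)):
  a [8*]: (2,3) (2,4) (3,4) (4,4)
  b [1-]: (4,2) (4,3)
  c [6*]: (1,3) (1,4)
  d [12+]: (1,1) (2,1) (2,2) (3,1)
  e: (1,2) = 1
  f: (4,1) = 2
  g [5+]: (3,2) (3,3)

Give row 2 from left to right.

Cage e is given, leaving (1,2) = 1.
Cage a has product 8, so (2,3) = 1.
Cage f is given, which forces (4,1) = 2.
Cage d has sum 12, leaving (1,1) = 4.
Cage d has sum 12, so (2,1) = 3.
Cage d needs sum 12, which forces (2,2) = 4.
4 is placed in row 2, so (2,4) = 2.
Cage d needs sum 12, so (3,1) = 1.
Row 3 now contains 1, so (3,4) = 4.
Column 2 now contains 4, so (4,2) = 3.
Row 4 now contains 3, so (4,3) = 4.
Column 4 already has 4, which forces (4,4) = 1.
The two cells of cage c must have product 6; hence (1,3) = 2.
2 is placed in column 4, leaving (1,4) = 3.
3 is placed in column 2, which forces (3,2) = 2.
Cage g's pair has sum 5, leaving (3,3) = 3.
The full grid is 4 1 2 3 / 3 4 1 2 / 1 2 3 4 / 2 3 4 1.

3 4 1 2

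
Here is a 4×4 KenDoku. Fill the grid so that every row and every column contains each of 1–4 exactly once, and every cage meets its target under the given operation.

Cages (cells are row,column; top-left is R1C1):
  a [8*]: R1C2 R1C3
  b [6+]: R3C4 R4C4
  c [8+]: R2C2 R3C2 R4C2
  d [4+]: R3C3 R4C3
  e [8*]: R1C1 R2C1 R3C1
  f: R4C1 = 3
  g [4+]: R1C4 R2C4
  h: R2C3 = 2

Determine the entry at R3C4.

Cage h is given, which forces R2C3 = 2.
Cage f is a single given cell, so R4C1 = 3.
3 is placed in row 4; hence R4C3 = 1.
Cage a's pair has product 8, so R1C2 = 2.
Column 3 already has 2; hence R1C3 = 4.
Column 3 already has 1, so R3C3 = 3.
Row 4 now contains 1; hence R4C2 = 4.
Row 4 now contains 4, leaving R4C4 = 2.
Row 1 now contains 4, which forces R1C1 = 1.
Row 1 now contains 1; hence R1C4 = 3.
The 3 cells of cage e must have product 8, leaving R2C1 = 4.
The 3 cells of cage c must have sum 8; hence R2C2 = 3.
Column 4 already has 3, which forces R2C4 = 1.
Cage e needs product 8; hence R3C1 = 2.
Row 3 now contains 3, which forces R3C2 = 1.
2 is placed in column 4, which forces R3C4 = 4.
Completed grid: 1 2 4 3 / 4 3 2 1 / 2 1 3 4 / 3 4 1 2.

4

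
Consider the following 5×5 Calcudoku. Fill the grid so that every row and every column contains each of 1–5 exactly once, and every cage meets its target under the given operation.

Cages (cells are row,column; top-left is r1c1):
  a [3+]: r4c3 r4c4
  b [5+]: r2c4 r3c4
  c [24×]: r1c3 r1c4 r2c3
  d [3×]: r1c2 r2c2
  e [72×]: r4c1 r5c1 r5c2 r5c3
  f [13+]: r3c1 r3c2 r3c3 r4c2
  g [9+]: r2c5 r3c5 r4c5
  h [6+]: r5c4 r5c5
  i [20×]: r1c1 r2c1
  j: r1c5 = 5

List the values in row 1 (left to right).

Cage j is a single given cell; hence r1c5 = 5.
Cage e has product 72, leaving r4c1 = 3.
Row 1 already has 5, leaving r1c1 = 4.
The two cells of cage i must have product 20, leaving r2c1 = 5.
Column 1 already has 4, leaving r5c1 = 2.
The 3 cells of cage c must have product 24, leaving r2c3 = 4.
Column 1 already has 2; hence r3c1 = 1.
Column 3 now contains 4, which forces r5c3 = 3.
The two cells of cage h must have sum 6, which forces r5c4 = 5.
Cage h needs two cells with sum 6, so r5c5 = 1.
3 is placed in column 3, leaving r1c3 = 2.
The 3 cells of cage c must have product 24, leaving r1c4 = 3.
3 is placed in column 3; hence r3c3 = 5.
2 is placed in column 3, leaving r4c3 = 1.
1 is placed in row 4, so r4c4 = 2.
Row 4 already has 2, which forces r4c5 = 4.
Row 5 now contains 3, leaving r5c2 = 4.
Row 1 already has 3, so r1c2 = 1.
Cage d's pair has product 3, so r2c2 = 3.
2 is placed in column 4, so r2c4 = 1.
Row 2 already has 3, leaving r2c5 = 2.
The 4 cells of cage f must have sum 13, which forces r3c2 = 2.
2 is placed in column 4, leaving r3c4 = 4.
Column 5 now contains 2; hence r3c5 = 3.
4 is placed in row 4, which forces r4c2 = 5.
The full grid is 4 1 2 3 5 / 5 3 4 1 2 / 1 2 5 4 3 / 3 5 1 2 4 / 2 4 3 5 1.

4 1 2 3 5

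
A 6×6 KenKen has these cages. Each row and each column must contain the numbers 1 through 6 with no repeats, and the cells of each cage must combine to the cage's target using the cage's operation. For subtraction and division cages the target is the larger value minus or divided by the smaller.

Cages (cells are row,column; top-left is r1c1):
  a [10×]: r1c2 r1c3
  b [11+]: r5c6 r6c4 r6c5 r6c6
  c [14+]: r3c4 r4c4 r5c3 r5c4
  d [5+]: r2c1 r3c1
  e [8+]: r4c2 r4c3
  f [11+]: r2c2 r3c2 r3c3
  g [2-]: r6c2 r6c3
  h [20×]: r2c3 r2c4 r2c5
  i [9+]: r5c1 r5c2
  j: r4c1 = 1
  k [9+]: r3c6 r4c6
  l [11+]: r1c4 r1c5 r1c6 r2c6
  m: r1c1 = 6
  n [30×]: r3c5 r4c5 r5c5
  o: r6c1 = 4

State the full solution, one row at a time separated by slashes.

Cage m is a single given cell, which forces r1c1 = 6.
Cage j is given, which forces r4c1 = 1.
Cage o is a single given cell; hence r6c1 = 4.
The only place for 6 in row 2 is r2c2.
Cage i needs two cells with sum 9, which forces r5c1 = 5.
Column 2 already has 6, so r5c2 = 4.
The 4 cells of cage l must have sum 11, so r2c6 = 3.
Row 2 already has 3, which forces r2c1 = 2.
Cage d needs two cells with sum 5; hence r3c1 = 3.
Cage f has sum 11; hence r3c2 = 1.
Cage f has sum 11, so r3c3 = 4.
4 is placed in row 3, which forces r3c6 = 5.
Column 6 now contains 5, which forces r4c6 = 4.
Column 6 already has 4, leaving r1c6 = 1.
Cage n needs product 30, leaving r4c5 = 5.
Column 6 now contains 1; hence r5c6 = 2.
Column 6 now contains 2, which forces r6c6 = 6.
Cage c needs sum 14, so r3c4 = 2.
2 is placed in row 3, which forces r3c5 = 6.
The two cells of cage e must have sum 8, which forces r4c2 = 2.
Cage e needs two cells with sum 8, leaving r4c3 = 6.
5 is placed in row 4, leaving r4c4 = 3.
Cage c needs sum 14, so r5c3 = 3.
Cage c needs sum 14, leaving r5c4 = 6.
Row 5 now contains 3, which forces r5c5 = 1.
Column 4 now contains 2, leaving r6c4 = 1.
1 is placed in column 5, leaving r6c5 = 2.
2 is placed in column 2, leaving r1c2 = 5.
Cage a's pair has product 10, leaving r1c3 = 2.
Column 4 now contains 3, leaving r1c4 = 4.
Cage l has sum 11, leaving r1c5 = 3.
The 3 cells of cage h must have product 20; hence r2c3 = 1.
The 3 cells of cage h must have product 20, leaving r2c4 = 5.
1 is placed in column 5, leaving r2c5 = 4.
Cage g's pair has difference 2, which forces r6c2 = 3.
1 is placed in row 6, leaving r6c3 = 5.

6 5 2 4 3 1 / 2 6 1 5 4 3 / 3 1 4 2 6 5 / 1 2 6 3 5 4 / 5 4 3 6 1 2 / 4 3 5 1 2 6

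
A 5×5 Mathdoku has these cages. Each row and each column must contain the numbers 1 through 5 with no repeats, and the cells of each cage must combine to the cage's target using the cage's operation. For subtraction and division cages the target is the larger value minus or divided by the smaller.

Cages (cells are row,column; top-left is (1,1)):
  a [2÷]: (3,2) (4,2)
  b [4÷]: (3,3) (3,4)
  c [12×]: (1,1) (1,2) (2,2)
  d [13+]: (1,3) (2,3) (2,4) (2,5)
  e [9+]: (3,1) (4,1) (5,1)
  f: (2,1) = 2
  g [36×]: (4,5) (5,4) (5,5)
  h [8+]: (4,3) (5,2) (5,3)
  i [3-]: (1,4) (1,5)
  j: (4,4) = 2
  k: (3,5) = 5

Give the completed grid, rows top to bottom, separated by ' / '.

4 1 3 5 2 / 2 3 5 4 1 / 3 2 4 1 5 / 5 4 1 2 3 / 1 5 2 3 4

Cage f is a single given cell, leaving (2,1) = 2.
Cage k is given, which forces (3,5) = 5.
J is a freebie, leaving (4,4) = 2.
Cage g needs product 36; hence (4,5) = 3.
The 3 cells of cage g must have product 36, which forces (5,4) = 3.
The 3 cells of cage g must have product 36, which forces (5,5) = 4.
Column 5 already has 4, so (2,5) = 1.
The 3 cells of cage e must have sum 9, leaving (3,1) = 3.
The two cells of cage a must have quotient 2, leaving (3,2) = 2.
Cage i needs two cells with difference 3, which forces (1,4) = 5.
Column 5 already has 1, which forces (1,5) = 2.
5 is placed in column 4, so (2,4) = 4.
4 is placed in column 4, so (3,4) = 1.
Cage h needs sum 8, which forces (5,3) = 2.
The 4 cells of cage d must have sum 13, so (1,3) = 3.
Row 2 now contains 4, leaving (2,2) = 3.
Cage d has sum 13, so (2,3) = 5.
Row 3 already has 1, leaving (3,3) = 4.
5 is placed in column 3, leaving (4,3) = 1.
Row 4 now contains 1; hence (4,1) = 5.
Row 4 now contains 1, which forces (4,2) = 4.
The 3 cells of cage e must have sum 9, leaving (5,1) = 1.
Cage h needs sum 8, so (5,2) = 5.
1 is placed in column 1, so (1,1) = 4.
Column 2 already has 4, leaving (1,2) = 1.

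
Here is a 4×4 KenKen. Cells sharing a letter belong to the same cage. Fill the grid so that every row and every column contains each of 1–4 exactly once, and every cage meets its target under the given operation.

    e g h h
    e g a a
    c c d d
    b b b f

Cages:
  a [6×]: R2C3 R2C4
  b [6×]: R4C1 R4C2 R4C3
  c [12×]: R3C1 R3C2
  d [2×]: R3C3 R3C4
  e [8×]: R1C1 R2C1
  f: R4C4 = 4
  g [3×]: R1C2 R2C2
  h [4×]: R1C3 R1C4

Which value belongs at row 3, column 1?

F is a freebie, leaving R4C4 = 4.
Cage h needs two cells with product 4; hence R1C3 = 4.
4 is placed in column 4; hence R1C4 = 1.
Column 4 now contains 1, leaving R3C4 = 2.
Row 1 already has 4, which forces R1C1 = 2.
1 is placed in row 1, which forces R1C2 = 3.
Cage e's pair has product 8, so R2C1 = 4.
Cage g needs two cells with product 3; hence R2C2 = 1.
Cage a's pair has product 6, leaving R2C3 = 2.
Column 4 now contains 2, which forces R2C4 = 3.
Column 1 now contains 4; hence R3C1 = 3.
3 is placed in column 2, leaving R3C2 = 4.
Row 3 now contains 2; hence R3C3 = 1.
3 is placed in column 1; hence R4C1 = 1.
Column 2 already has 1, leaving R4C2 = 2.
Column 3 now contains 1, so R4C3 = 3.
Completed grid: 2 3 4 1 / 4 1 2 3 / 3 4 1 2 / 1 2 3 4.

3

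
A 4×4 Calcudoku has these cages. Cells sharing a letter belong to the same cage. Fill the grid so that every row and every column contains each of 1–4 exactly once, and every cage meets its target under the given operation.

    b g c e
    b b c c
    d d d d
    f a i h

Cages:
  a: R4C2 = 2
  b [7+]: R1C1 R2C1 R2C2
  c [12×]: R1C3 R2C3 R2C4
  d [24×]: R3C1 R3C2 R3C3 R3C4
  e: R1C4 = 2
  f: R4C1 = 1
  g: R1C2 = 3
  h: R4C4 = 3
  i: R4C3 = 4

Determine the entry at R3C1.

Cage g is a single given cell, so R1C2 = 3.
E is a freebie, leaving R1C4 = 2.
Cage f is a single given cell, which forces R4C1 = 1.
Cage a is a single given cell; hence R4C2 = 2.
Cage i is given, so R4C3 = 4.
Cage h is given, leaving R4C4 = 3.
Column 1 already has 1; hence R1C1 = 4.
Column 3 already has 4; hence R1C3 = 1.
The 3 cells of cage b must have sum 7, which forces R2C1 = 2.
The 3 cells of cage b must have sum 7, which forces R2C2 = 1.
The 3 cells of cage c must have product 12, leaving R2C3 = 3.
Cage c needs product 12, which forces R2C4 = 4.
Column 1 now contains 2, which forces R3C1 = 3.
Column 2 already has 1, leaving R3C2 = 4.
3 is placed in column 3, which forces R3C3 = 2.
4 is placed in column 4, leaving R3C4 = 1.
The full grid is 4 3 1 2 / 2 1 3 4 / 3 4 2 1 / 1 2 4 3.

3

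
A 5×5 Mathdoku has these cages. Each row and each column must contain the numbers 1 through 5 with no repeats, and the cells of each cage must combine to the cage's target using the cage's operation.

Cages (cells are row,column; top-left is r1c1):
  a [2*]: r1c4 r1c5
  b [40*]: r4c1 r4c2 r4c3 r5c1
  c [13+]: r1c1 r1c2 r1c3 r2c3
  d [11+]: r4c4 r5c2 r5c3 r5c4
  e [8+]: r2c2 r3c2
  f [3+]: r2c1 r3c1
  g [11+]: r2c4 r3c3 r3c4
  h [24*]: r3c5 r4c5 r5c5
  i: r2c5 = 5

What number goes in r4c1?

Cage i is a single given cell, so r2c5 = 5.
Row 2 already has 5, so r2c2 = 3.
The two cells of cage e must have sum 8, leaving r3c2 = 5.
The 3 cells of cage g must have sum 11, leaving r2c4 = 4.
The 3 cells of cage g must have sum 11, leaving r3c3 = 4.
Cage g needs sum 11, so r3c4 = 3.
3 is placed in row 3, so r3c5 = 2.
Cage a needs two cells with product 2; hence r1c4 = 2.
Column 5 now contains 2, which forces r1c5 = 1.
Cage f's pair has sum 3, which forces r2c1 = 2.
Row 2 already has 2, leaving r2c3 = 1.
Row 3 now contains 2, which forces r3c1 = 1.
1 is placed in column 3, leaving r5c3 = 3.
Row 5 now contains 3, so r5c5 = 4.
The 4 cells of cage c must have sum 13, so r1c1 = 3.
Row 1 already has 2; hence r1c2 = 4.
Column 3 now contains 3; hence r1c3 = 5.
Cage b has product 40; hence r4c1 = 4.
Cage b has product 40, which forces r4c2 = 1.
Cage b needs product 40, which forces r4c3 = 2.
1 is placed in row 4, leaving r4c4 = 5.
4 is placed in column 5, so r4c5 = 3.
Row 5 already has 4, leaving r5c1 = 5.
The 4 cells of cage d must have sum 11, leaving r5c2 = 2.
Column 4 already has 5, leaving r5c4 = 1.
Completed grid: 3 4 5 2 1 / 2 3 1 4 5 / 1 5 4 3 2 / 4 1 2 5 3 / 5 2 3 1 4.

4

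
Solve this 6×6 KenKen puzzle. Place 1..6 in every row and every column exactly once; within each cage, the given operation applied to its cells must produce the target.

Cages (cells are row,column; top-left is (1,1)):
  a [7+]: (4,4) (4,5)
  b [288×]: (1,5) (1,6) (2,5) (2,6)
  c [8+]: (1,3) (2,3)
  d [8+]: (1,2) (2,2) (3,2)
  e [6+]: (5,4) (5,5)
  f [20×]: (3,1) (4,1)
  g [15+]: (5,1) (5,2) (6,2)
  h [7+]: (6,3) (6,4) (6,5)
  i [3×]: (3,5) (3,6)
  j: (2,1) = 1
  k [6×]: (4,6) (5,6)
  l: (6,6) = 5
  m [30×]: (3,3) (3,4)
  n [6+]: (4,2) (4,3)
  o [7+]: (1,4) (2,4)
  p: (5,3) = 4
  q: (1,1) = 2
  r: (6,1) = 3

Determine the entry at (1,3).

Cage q is given; hence (1,1) = 2.
Cage j is given, so (2,1) = 1.
P is a freebie; hence (5,3) = 4.
Cage r is a single given cell, leaving (6,1) = 3.
Cage l is a single given cell, which forces (6,6) = 5.
In row 3, 2 can only go at (3,2), so (3,2) = 2.
The 3 cells of cage d must have sum 8, so (1,2) = 1.
Cage d has sum 8; hence (2,2) = 5.
Column 2 now contains 5, which forces (4,2) = 4.
Column 2 already has 4, leaving (6,2) = 6.
Cage f needs two cells with product 20, which forces (3,1) = 4.
Row 4 now contains 4, which forces (4,1) = 5.
Cage n needs two cells with sum 6, leaving (4,3) = 2.
Cage g needs sum 15, which forces (5,1) = 6.
6 is placed in column 2, which forces (5,2) = 3.
2 is placed in column 3, leaving (6,3) = 1.
Cage c needs two cells with sum 8; hence (1,3) = 5.
2 is placed in column 3, leaving (2,3) = 3.
Column 3 now contains 5, which forces (3,3) = 6.
Row 3 already has 6; hence (3,4) = 5.
5 is placed in column 4, which forces (5,4) = 1.
1 is placed in row 5, so (5,5) = 5.
1 is placed in row 5, leaving (5,6) = 2.
Cage o needs two cells with sum 7, which forces (1,4) = 3.
Row 1 now contains 3, leaving (1,6) = 4.
Cage o needs two cells with sum 7, leaving (2,4) = 4.
4 is placed in column 6, which forces (2,6) = 6.
1 is placed in column 4; hence (4,4) = 6.
The two cells of cage a must have sum 7, leaving (4,5) = 1.
The two cells of cage k must have product 6, leaving (4,6) = 3.
Column 4 now contains 4, which forces (6,4) = 2.
Row 6 already has 2, leaving (6,5) = 4.
4 is placed in row 1; hence (1,5) = 6.
6 is placed in row 2, which forces (2,5) = 2.
1 is placed in column 5, so (3,5) = 3.
3 is placed in column 6, which forces (3,6) = 1.
Completed grid: 2 1 5 3 6 4 / 1 5 3 4 2 6 / 4 2 6 5 3 1 / 5 4 2 6 1 3 / 6 3 4 1 5 2 / 3 6 1 2 4 5.

5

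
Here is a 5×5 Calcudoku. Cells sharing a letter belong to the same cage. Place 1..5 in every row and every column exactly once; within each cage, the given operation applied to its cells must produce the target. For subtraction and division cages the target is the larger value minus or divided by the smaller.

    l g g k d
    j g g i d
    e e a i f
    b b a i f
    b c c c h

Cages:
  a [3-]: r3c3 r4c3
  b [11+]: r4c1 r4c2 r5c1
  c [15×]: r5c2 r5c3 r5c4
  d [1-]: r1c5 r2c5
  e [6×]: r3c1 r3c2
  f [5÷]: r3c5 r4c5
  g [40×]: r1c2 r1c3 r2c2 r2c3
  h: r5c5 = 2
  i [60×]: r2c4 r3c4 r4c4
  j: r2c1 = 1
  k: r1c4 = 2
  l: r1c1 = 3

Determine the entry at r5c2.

L is a freebie, so r1c1 = 3.
K is a freebie, which forces r1c4 = 2.
J is a freebie, leaving r2c1 = 1.
Column 1 now contains 3, which forces r3c1 = 2.
Row 3 now contains 2, so r3c2 = 3.
Cage h is a single given cell, which forces r5c5 = 2.
The 3 cells of cage b must have sum 11; hence r4c2 = 2.
Cage g has product 40, leaving r2c3 = 2.
In row 4, 3 can only go at r4c4, so r4c4 = 3.
The 3 cells of cage c must have product 15, leaving r5c3 = 3.
Row 2 needs a 3, and only r2c5 is open for it.
Cage d's pair has difference 1, which forces r1c5 = 4.
The 4 cells of cage g must have product 40; hence r2c2 = 4.
4 is placed in row 2; hence r2c4 = 5.
Column 4 already has 5; hence r3c4 = 4.
Column 4 already has 5, leaving r5c4 = 1.
Row 3 now contains 4, which forces r3c3 = 1.
Row 3 already has 1, leaving r3c5 = 5.
Cage a needs two cells with difference 3, so r4c3 = 4.
5 is placed in column 5, so r4c5 = 1.
Row 5 already has 1, which forces r5c2 = 5.
Column 2 now contains 5, which forces r1c2 = 1.
Column 3 already has 1, which forces r1c3 = 5.
Row 4 already has 4; hence r4c1 = 5.
Row 5 now contains 5, which forces r5c1 = 4.
Filled in: 3 1 5 2 4 / 1 4 2 5 3 / 2 3 1 4 5 / 5 2 4 3 1 / 4 5 3 1 2.

5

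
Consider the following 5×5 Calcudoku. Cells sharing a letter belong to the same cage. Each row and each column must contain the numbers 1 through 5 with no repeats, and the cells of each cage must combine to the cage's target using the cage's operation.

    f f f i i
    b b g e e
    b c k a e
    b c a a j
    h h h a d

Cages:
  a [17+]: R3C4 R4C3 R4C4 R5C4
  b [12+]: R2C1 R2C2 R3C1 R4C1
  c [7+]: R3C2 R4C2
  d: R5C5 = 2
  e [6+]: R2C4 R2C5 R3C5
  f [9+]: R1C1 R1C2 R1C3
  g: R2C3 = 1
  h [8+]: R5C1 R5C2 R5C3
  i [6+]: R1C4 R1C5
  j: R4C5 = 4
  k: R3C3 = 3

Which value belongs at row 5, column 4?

Cage g is a single given cell, which forces R2C3 = 1.
K is a freebie; hence R3C3 = 3.
Cage a needs sum 17, which forces R4C3 = 5.
Cage j is a single given cell, leaving R4C5 = 4.
Cage d is given; hence R5C5 = 2.
Cage e has sum 6, which forces R2C4 = 2.
Column 5 already has 2, so R2C5 = 3.
Column 5 already has 2; hence R3C5 = 1.
Row 4 already has 4, so R4C4 = 3.
Row 5 already has 2, which forces R5C3 = 4.
Row 5 now contains 4, so R5C4 = 5.
Column 3 already has 4; hence R1C3 = 2.
5 is placed in column 4, so R1C4 = 1.
Column 5 already has 1, leaving R1C5 = 5.
The 4 cells of cage b must have sum 12, which forces R3C1 = 2.
Cage c's pair has sum 7, leaving R3C2 = 5.
5 is placed in column 4, so R3C4 = 4.
Cage b has sum 12, leaving R4C1 = 1.
Row 4 already has 3, so R4C2 = 2.
Column 1 already has 1, which forces R5C1 = 3.
Row 5 now contains 3, leaving R5C2 = 1.
Column 1 already has 3, which forces R1C1 = 4.
Cage f needs sum 9, so R1C2 = 3.
Cage b needs sum 12; hence R2C1 = 5.
Column 2 now contains 5; hence R2C2 = 4.
Filled in: 4 3 2 1 5 / 5 4 1 2 3 / 2 5 3 4 1 / 1 2 5 3 4 / 3 1 4 5 2.

5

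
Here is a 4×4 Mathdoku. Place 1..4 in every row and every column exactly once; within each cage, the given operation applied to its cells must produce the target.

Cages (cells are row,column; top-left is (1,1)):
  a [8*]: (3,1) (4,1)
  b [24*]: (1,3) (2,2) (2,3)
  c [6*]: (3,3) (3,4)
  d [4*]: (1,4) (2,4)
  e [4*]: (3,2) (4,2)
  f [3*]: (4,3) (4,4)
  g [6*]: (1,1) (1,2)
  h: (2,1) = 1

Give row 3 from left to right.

4 1 3 2

Cage h is given, leaving (2,1) = 1.
Row 2 now contains 1, leaving (2,4) = 4.
Cage b needs product 24, which forces (1,3) = 4.
Column 4 already has 4, which forces (1,4) = 1.
Column 4 now contains 1, so (4,4) = 3.
Cage c's pair has product 6, which forces (3,3) = 3.
Column 4 already has 3; hence (3,4) = 2.
Row 4 already has 3, which forces (4,3) = 1.
Cage b has product 24; hence (2,2) = 3.
Column 3 already has 3, so (2,3) = 2.
Row 3 already has 2, so (3,1) = 4.
The two cells of cage e must have product 4, which forces (3,2) = 1.
Cage a needs two cells with product 8, leaving (4,1) = 2.
Row 4 now contains 1, which forces (4,2) = 4.
2 is placed in column 1, which forces (1,1) = 3.
3 is placed in column 2, which forces (1,2) = 2.
Completed grid: 3 2 4 1 / 1 3 2 4 / 4 1 3 2 / 2 4 1 3.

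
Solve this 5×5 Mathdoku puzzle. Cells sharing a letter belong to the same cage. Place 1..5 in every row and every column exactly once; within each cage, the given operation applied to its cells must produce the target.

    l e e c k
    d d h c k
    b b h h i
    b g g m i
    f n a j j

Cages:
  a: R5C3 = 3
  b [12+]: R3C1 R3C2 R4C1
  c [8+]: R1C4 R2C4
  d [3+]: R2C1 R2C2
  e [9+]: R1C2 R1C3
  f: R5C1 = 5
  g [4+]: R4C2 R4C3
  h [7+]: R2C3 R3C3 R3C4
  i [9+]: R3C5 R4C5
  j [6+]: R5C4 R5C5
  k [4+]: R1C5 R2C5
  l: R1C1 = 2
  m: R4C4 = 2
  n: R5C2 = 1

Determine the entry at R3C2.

5

Cage l is given, leaving R1C1 = 2.
Column 1 already has 2, so R2C1 = 1.
1 is placed in row 2, leaving R2C2 = 2.
1 is placed in row 2, so R2C5 = 3.
M is a freebie; hence R4C4 = 2.
Cage f is given, so R5C1 = 5.
Cage n is given, so R5C2 = 1.
Cage a is a single given cell, so R5C3 = 3.
Row 5 now contains 1; hence R5C4 = 4.
Row 5 already has 4, so R5C5 = 2.
Cage c's pair has sum 8, so R1C4 = 3.
Column 5 now contains 3, leaving R1C5 = 1.
Row 2 now contains 3, leaving R2C3 = 4.
Row 2 now contains 3; hence R2C4 = 5.
Cage b has sum 12, so R3C2 = 5.
Cage h needs sum 7, so R3C3 = 2.
The 3 cells of cage h must have sum 7, so R3C4 = 1.
5 is placed in row 3, which forces R3C5 = 4.
1 is placed in column 2, leaving R4C2 = 3.
Column 3 now contains 3, so R4C3 = 1.
4 is placed in column 5; hence R4C5 = 5.
Column 2 now contains 5, leaving R1C2 = 4.
Column 3 already has 4, leaving R1C3 = 5.
Row 3 now contains 4, so R3C1 = 3.
3 is placed in row 4, so R4C1 = 4.
Completed grid: 2 4 5 3 1 / 1 2 4 5 3 / 3 5 2 1 4 / 4 3 1 2 5 / 5 1 3 4 2.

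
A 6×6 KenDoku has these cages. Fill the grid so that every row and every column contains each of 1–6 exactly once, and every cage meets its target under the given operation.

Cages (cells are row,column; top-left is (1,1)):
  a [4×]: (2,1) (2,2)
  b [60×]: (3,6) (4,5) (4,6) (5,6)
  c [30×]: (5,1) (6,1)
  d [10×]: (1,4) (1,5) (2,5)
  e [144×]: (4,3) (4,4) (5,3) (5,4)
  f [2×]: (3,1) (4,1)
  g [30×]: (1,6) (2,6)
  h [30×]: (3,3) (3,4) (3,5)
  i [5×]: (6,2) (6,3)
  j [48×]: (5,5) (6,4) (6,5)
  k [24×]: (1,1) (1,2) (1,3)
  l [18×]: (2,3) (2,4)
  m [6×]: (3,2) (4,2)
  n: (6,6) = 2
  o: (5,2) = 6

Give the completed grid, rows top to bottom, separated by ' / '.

O is a freebie, leaving (5,2) = 6.
Cage n is a single given cell, so (6,6) = 2.
Row 5 already has 6, so (5,1) = 5.
The two cells of cage c must have product 30, leaving (6,1) = 6.
Row 6 already has 6, which forces (6,4) = 4.
4 is placed in row 6, leaving (6,5) = 3.
Cage j needs product 48, so (5,5) = 4.
Cage e has product 144; hence (4,3) = 4.
Cage e needs product 144; hence (4,4) = 6.
The two cells of cage l must have product 18; hence (2,3) = 6.
Column 4 now contains 6, which forces (2,4) = 3.
6 is placed in row 2; hence (2,6) = 5.
Column 4 now contains 3; hence (5,4) = 2.
Column 6 already has 5, so (1,6) = 6.
The 4 cells of cage b must have product 60, which forces (3,6) = 4.
Cage b needs product 60; hence (4,5) = 5.
2 is placed in row 5, which forces (5,3) = 3.
3 is placed in row 5, which forces (5,6) = 1.
Column 3 now contains 3; hence (1,3) = 2.
The 3 cells of cage d must have product 10, leaving (1,4) = 5.
2 is placed in row 1, so (1,5) = 1.
1 is placed in column 5, so (2,5) = 2.
5 is placed in column 4, which forces (3,4) = 1.
Cage h has product 30; hence (3,5) = 6.
1 is placed in column 6; hence (4,6) = 3.
1 is placed in row 3, which forces (3,1) = 2.
Cage m's pair has product 6, which forces (3,2) = 3.
1 is placed in row 3; hence (3,3) = 5.
Cage f needs two cells with product 2; hence (4,1) = 1.
3 is placed in row 4, so (4,2) = 2.
5 is placed in column 3, so (6,3) = 1.
Cage k needs product 24, leaving (1,1) = 3.
3 is placed in column 2, which forces (1,2) = 4.
Column 1 already has 1; hence (2,1) = 4.
Cage a needs two cells with product 4, leaving (2,2) = 1.
Row 6 now contains 1, which forces (6,2) = 5.

3 4 2 5 1 6 / 4 1 6 3 2 5 / 2 3 5 1 6 4 / 1 2 4 6 5 3 / 5 6 3 2 4 1 / 6 5 1 4 3 2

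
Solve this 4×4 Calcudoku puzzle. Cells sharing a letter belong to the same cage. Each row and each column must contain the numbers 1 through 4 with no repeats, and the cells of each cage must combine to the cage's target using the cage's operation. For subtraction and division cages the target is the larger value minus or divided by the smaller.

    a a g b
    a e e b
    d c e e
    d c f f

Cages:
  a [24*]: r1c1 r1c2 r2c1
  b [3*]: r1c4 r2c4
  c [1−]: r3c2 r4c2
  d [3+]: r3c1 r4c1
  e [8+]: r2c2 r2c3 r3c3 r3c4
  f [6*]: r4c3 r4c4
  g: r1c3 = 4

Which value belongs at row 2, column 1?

Cage g is a single given cell, so r1c3 = 4.
Cage a has product 24, so r2c1 = 4.
The only place for 1 in row 1 is r1c4.
Column 4 already has 1; hence r2c4 = 3.
3 is placed in column 4; hence r4c4 = 2.
The 4 cells of cage e must have sum 8, which forces r2c2 = 1.
Cage e has sum 8, which forces r2c3 = 2.
Cage d needs two cells with sum 3, leaving r3c1 = 2.
Cage e needs sum 8, so r3c3 = 1.
Column 4 already has 2; hence r3c4 = 4.
Row 4 already has 2, which forces r4c1 = 1.
Row 4 already has 2, so r4c3 = 3.
Column 1 already has 2; hence r1c1 = 3.
The 3 cells of cage a must have product 24; hence r1c2 = 2.
4 is placed in row 3, leaving r3c2 = 3.
Row 4 now contains 3, leaving r4c2 = 4.
Completed grid: 3 2 4 1 / 4 1 2 3 / 2 3 1 4 / 1 4 3 2.

4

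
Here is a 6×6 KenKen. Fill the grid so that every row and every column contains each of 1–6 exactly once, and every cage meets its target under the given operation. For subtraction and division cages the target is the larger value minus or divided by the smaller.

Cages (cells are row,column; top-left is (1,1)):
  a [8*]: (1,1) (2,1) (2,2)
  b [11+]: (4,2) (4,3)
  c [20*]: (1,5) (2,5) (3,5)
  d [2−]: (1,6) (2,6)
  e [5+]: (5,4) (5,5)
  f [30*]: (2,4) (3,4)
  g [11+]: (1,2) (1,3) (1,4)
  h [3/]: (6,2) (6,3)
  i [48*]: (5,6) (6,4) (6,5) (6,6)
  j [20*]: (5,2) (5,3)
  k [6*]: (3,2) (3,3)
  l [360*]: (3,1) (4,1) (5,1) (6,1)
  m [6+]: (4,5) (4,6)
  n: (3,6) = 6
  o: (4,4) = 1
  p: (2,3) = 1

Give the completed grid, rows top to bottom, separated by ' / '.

1 2 6 3 4 5 / 2 4 1 6 5 3 / 4 3 2 5 1 6 / 3 6 5 1 2 4 / 6 5 4 2 3 1 / 5 1 3 4 6 2

Cage p is a single given cell, leaving (2,3) = 1.
Cage n is a single given cell, which forces (3,6) = 6.
Cage o is a single given cell, leaving (4,4) = 1.
Cage a has product 8, so (1,1) = 1.
Cage f's pair has product 30; hence (2,4) = 6.
Row 3 already has 6, so (3,4) = 5.
Cage c needs product 20; hence (3,5) = 1.
The only place for 3 in row 2 is (2,6).
Cage d needs two cells with difference 2, which forces (1,6) = 5.
Row 1 already has 5, which forces (1,5) = 4.
The 3 cells of cage c must have product 20, leaving (2,5) = 5.
Column 5 now contains 4, leaving (4,5) = 2.
Row 4 now contains 2, so (4,6) = 4.
Column 5 already has 2, so (5,5) = 3.
Column 5 now contains 3, which forces (6,5) = 6.
Row 5 already has 3; hence (5,4) = 2.
Row 5 already has 2; hence (5,6) = 1.
The two cells of cage h must have quotient 3, leaving (6,2) = 1.
The two cells of cage h must have quotient 3, so (6,3) = 3.
The 4 cells of cage i must have product 48; hence (6,4) = 4.
1 is placed in column 6; hence (6,6) = 2.
Column 4 already has 2, so (1,4) = 3.
Cage k's pair has product 6, leaving (3,2) = 3.
Column 3 already has 3; hence (3,3) = 2.
4 is placed in row 6, which forces (6,1) = 5.
Cage g has sum 11, leaving (1,2) = 2.
2 is placed in column 3, so (1,3) = 6.
Column 2 now contains 2; hence (2,2) = 4.
Row 3 now contains 3, which forces (3,1) = 4.
Cage l needs product 360, so (4,1) = 3.
Column 3 now contains 6, so (4,3) = 5.
Cage l has product 360, so (5,1) = 6.
4 is placed in column 2, which forces (5,2) = 5.
Column 3 now contains 5, leaving (5,3) = 4.
Row 2 now contains 4, so (2,1) = 2.
Row 4 now contains 5, leaving (4,2) = 6.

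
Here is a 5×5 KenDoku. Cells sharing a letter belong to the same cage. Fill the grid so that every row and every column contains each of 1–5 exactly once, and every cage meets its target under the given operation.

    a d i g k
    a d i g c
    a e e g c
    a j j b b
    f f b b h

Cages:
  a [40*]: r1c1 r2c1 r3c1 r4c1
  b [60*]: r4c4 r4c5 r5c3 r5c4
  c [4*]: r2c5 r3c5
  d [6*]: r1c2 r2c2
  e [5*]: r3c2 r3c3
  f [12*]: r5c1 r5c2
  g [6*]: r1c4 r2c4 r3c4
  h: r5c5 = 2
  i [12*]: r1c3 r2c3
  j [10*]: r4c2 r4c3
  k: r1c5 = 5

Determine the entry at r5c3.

1

K is a freebie, leaving r1c5 = 5.
Cage h is a single given cell, leaving r5c5 = 2.
Row 2 needs a 5, and only r2c1 is open for it.
Row 3 needs a 3, and only r3c4 is open for it.
The only place for 2 in row 3 is r3c1.
Row 3 needs a 4, and only r3c5 is open for it.
Column 5 already has 4, so r2c5 = 1.
1 is placed in column 5, which forces r4c5 = 3.
Cage g needs product 6; hence r1c4 = 1.
Row 2 now contains 1; hence r2c4 = 2.
Row 1 now contains 1, which forces r1c1 = 4.
The two cells of cage d must have product 6; hence r1c2 = 2.
Row 1 already has 4; hence r1c3 = 3.
Row 2 now contains 2, which forces r2c2 = 3.
3 is placed in column 3; hence r2c3 = 4.
Cage a needs product 40, so r4c1 = 1.
Column 2 now contains 2, so r4c2 = 5.
Row 4 now contains 5; hence r4c3 = 2.
Row 4 now contains 5; hence r4c4 = 4.
Column 1 already has 4, leaving r5c1 = 3.
3 is placed in column 2, which forces r5c2 = 4.
The 4 cells of cage b must have product 60, which forces r5c3 = 1.
4 is placed in column 4, which forces r5c4 = 5.
5 is placed in column 2, which forces r3c2 = 1.
Column 3 already has 1, so r3c3 = 5.
The full grid is 4 2 3 1 5 / 5 3 4 2 1 / 2 1 5 3 4 / 1 5 2 4 3 / 3 4 1 5 2.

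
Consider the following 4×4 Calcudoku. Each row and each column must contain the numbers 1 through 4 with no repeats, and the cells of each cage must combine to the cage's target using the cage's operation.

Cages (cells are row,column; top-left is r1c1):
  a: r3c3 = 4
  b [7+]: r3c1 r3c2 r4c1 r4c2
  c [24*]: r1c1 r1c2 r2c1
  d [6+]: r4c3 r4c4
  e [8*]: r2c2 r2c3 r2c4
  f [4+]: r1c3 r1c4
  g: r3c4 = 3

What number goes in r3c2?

1

A is a freebie, which forces r3c3 = 4.
G is a freebie, leaving r3c4 = 3.
Column 3 already has 4; hence r4c3 = 2.
Row 4 now contains 2, which forces r4c4 = 4.
Cage f needs two cells with sum 4, which forces r1c3 = 3.
3 is placed in column 4, so r1c4 = 1.
The 3 cells of cage e must have product 8, so r2c2 = 4.
Column 3 now contains 2; hence r2c3 = 1.
The 3 cells of cage e must have product 8; hence r2c4 = 2.
The 3 cells of cage c must have product 24, so r1c1 = 4.
4 is placed in column 2; hence r1c2 = 2.
Row 2 now contains 2, so r2c1 = 3.
Column 2 now contains 2; hence r3c2 = 1.
Column 1 now contains 3, leaving r4c1 = 1.
1 is placed in column 2, so r4c2 = 3.
Row 3 already has 1; hence r3c1 = 2.
Completed grid: 4 2 3 1 / 3 4 1 2 / 2 1 4 3 / 1 3 2 4.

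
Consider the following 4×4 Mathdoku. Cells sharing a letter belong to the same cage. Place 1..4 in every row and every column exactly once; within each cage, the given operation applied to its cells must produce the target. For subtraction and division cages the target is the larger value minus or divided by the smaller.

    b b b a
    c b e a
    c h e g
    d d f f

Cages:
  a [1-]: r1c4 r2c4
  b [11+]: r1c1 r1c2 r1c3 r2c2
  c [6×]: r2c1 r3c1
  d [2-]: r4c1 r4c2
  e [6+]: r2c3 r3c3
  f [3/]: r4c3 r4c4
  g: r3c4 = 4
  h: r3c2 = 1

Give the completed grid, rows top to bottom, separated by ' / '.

Cage h is given; hence r3c2 = 1.
G is a freebie; hence r3c4 = 4.
The two cells of cage e must have sum 6, so r2c3 = 4.
4 is placed in row 3, so r3c3 = 2.
The 4 cells of cage b must have sum 11; hence r1c2 = 4.
Cage c's pair has product 6; hence r2c1 = 2.
Row 2 now contains 2, so r2c2 = 3.
Row 2 already has 3, which forces r2c4 = 1.
Row 3 already has 2, so r3c1 = 3.
3 is placed in column 2, leaving r4c2 = 2.
1 is placed in column 4, which forces r4c4 = 3.
Column 1 already has 3; hence r1c1 = 1.
Cage b has sum 11, leaving r1c3 = 3.
Column 4 already has 3, which forces r1c4 = 2.
Cage d's pair has difference 2, which forces r4c1 = 4.
Row 4 now contains 3; hence r4c3 = 1.

1 4 3 2 / 2 3 4 1 / 3 1 2 4 / 4 2 1 3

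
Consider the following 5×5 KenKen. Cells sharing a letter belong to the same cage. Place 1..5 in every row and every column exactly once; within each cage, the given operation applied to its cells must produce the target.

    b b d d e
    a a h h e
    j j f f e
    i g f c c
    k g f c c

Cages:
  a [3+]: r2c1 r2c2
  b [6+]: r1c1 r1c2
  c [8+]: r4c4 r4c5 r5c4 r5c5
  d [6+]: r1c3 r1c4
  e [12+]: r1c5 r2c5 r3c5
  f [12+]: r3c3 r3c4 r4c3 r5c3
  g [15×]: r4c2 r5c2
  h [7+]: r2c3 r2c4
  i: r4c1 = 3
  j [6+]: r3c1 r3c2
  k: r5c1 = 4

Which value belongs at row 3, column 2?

1

Cage i is a single given cell; hence r4c1 = 3.
3 is placed in row 4, which forces r4c2 = 5.
Cage k is given; hence r5c1 = 4.
Column 2 now contains 5, so r5c2 = 3.
The only place for 3 in row 1 is r1c5.
Row 3 needs a 3, and only r3c3 is open for it.
Row 2 needs a 3, and only r2c4 is open for it.
The two cells of cage h must have sum 7, which forces r2c3 = 4.
Row 2 already has 4, leaving r2c5 = 5.
Column 5 now contains 5; hence r3c5 = 4.
Column 3 already has 4; hence r4c3 = 2.
Column 5 now contains 4, leaving r4c5 = 1.
1 is placed in column 5, which forces r5c5 = 2.
The two cells of cage j must have sum 6; hence r3c1 = 5.
Row 3 now contains 4, so r3c2 = 1.
Row 3 now contains 4, which forces r3c4 = 2.
1 is placed in row 4; hence r4c4 = 4.
Cage f has sum 12; hence r5c3 = 5.
Row 5 now contains 2; hence r5c4 = 1.
5 is placed in column 1, leaving r1c1 = 2.
1 is placed in column 2, leaving r1c2 = 4.
5 is placed in column 3, so r1c3 = 1.
Column 4 now contains 1, so r1c4 = 5.
Cage a needs two cells with sum 3, which forces r2c1 = 1.
1 is placed in column 2; hence r2c2 = 2.
Completed grid: 2 4 1 5 3 / 1 2 4 3 5 / 5 1 3 2 4 / 3 5 2 4 1 / 4 3 5 1 2.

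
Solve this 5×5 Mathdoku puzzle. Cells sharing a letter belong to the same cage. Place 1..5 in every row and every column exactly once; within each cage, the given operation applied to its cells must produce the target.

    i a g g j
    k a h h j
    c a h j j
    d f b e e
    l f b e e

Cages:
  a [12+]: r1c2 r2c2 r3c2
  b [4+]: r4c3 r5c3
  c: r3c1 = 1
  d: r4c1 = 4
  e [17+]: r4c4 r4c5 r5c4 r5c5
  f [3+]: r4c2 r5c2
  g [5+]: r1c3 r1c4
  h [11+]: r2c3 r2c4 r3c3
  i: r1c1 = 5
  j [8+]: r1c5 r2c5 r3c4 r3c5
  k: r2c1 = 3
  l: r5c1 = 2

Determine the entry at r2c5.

1

I is a freebie, so r1c1 = 5.
K is a freebie, which forces r2c1 = 3.
C is a freebie; hence r3c1 = 1.
Row 3 already has 1, leaving r3c4 = 2.
Cage d is a single given cell, leaving r4c1 = 4.
Cage l is given, leaving r5c1 = 2.
Row 5 already has 2, leaving r5c2 = 1.
1 is placed in row 5, leaving r5c3 = 3.
The 4 cells of cage j must have sum 8, so r3c5 = 3.
Column 2 now contains 1; hence r4c2 = 2.
3 is placed in column 3; hence r4c3 = 1.
Column 5 already has 3, leaving r4c5 = 5.
5 is placed in column 5, so r5c5 = 4.
Cage a needs sum 12, so r1c2 = 3.
Row 1 already has 3; hence r1c4 = 1.
Row 1 already has 1; hence r1c5 = 2.
1 is placed in column 3, leaving r2c3 = 2.
Column 5 already has 2; hence r2c5 = 1.
5 is placed in row 4; hence r4c4 = 3.
Row 5 now contains 4; hence r5c4 = 5.
2 is placed in row 1; hence r1c3 = 4.
Column 4 already has 5; hence r2c4 = 4.
Cage h needs sum 11, leaving r3c3 = 5.
4 is placed in row 2, leaving r2c2 = 5.
Row 3 already has 5, leaving r3c2 = 4.
The full grid is 5 3 4 1 2 / 3 5 2 4 1 / 1 4 5 2 3 / 4 2 1 3 5 / 2 1 3 5 4.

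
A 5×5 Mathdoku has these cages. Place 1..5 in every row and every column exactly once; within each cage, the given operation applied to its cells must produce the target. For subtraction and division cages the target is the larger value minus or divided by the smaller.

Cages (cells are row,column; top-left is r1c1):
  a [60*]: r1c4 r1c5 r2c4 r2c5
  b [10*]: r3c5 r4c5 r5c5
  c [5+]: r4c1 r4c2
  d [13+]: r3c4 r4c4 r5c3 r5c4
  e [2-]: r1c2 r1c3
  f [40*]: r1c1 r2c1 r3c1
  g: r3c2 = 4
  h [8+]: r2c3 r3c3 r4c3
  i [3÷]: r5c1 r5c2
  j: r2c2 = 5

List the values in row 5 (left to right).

Cage j is a single given cell, leaving r2c2 = 5.
Cage g is a single given cell, which forces r3c2 = 4.
Column 1 needs a 1, and only r5c1 is open for it.
1 is placed in row 5; hence r5c2 = 3.
Column 1 needs a 3, and only r4c1 is open for it.
Cage c needs two cells with sum 5; hence r4c2 = 2.
Column 2 now contains 2; hence r1c2 = 1.
Cage e's pair has difference 2, leaving r1c3 = 3.
The only place for 4 in row 2 is r2c1.
The only place for 3 in row 3 is r3c4.
Cage a has product 60; hence r2c5 = 3.
The only place for 4 in row 4 is r4c4.
4 is placed in column 4; hence r1c4 = 5.
Cage d has sum 13, leaving r5c3 = 4.
The 4 cells of cage d must have sum 13, which forces r5c4 = 2.
2 is placed in row 5, leaving r5c5 = 5.
Row 1 now contains 5, leaving r1c1 = 2.
The 4 cells of cage a must have product 60, leaving r1c5 = 4.
Column 4 already has 2, leaving r2c4 = 1.
The 3 cells of cage f must have product 40, which forces r3c1 = 5.
The 3 cells of cage b must have product 10, which forces r3c5 = 2.
Column 5 now contains 5, which forces r4c5 = 1.
Row 2 already has 1; hence r2c3 = 2.
Row 3 already has 2; hence r3c3 = 1.
1 is placed in row 4, leaving r4c3 = 5.
The full grid is 2 1 3 5 4 / 4 5 2 1 3 / 5 4 1 3 2 / 3 2 5 4 1 / 1 3 4 2 5.

1 3 4 2 5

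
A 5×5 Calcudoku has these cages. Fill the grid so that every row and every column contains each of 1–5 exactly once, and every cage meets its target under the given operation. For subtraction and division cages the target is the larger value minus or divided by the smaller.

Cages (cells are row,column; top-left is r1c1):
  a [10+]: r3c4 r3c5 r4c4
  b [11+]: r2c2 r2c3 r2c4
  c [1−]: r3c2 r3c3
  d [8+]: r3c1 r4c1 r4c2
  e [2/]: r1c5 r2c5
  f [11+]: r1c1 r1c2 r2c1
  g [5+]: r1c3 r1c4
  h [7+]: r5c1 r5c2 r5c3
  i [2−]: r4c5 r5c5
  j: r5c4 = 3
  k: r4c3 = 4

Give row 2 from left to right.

3 4 5 2 1

K is a freebie; hence r4c3 = 4.
J is a freebie, leaving r5c4 = 3.
Row 2 needs a 1, and only r2c5 is open for it.
Cage e's pair has quotient 2; hence r1c5 = 2.
Column 5 now contains 2, so r4c5 = 3.
The two cells of cage g must have sum 5; hence r1c3 = 1.
Row 1 now contains 2, which forces r1c4 = 4.
Column 3 already has 1, leaving r5c3 = 2.
Cage i's pair has difference 2; hence r5c5 = 5.
Cage f needs sum 11, which forces r1c1 = 5.
Cage f has sum 11, so r1c2 = 3.
Cage f has sum 11, leaving r2c1 = 3.
Cage b needs sum 11, leaving r2c2 = 4.
Column 3 already has 2, which forces r2c3 = 5.
The 3 cells of cage b must have sum 11; hence r2c4 = 2.
Column 2 now contains 4, leaving r3c2 = 2.
Column 3 now contains 5, which forces r3c3 = 3.
Column 5 now contains 5, so r3c5 = 4.
Column 2 now contains 4, leaving r5c2 = 1.
2 is placed in row 3; hence r3c1 = 1.
Row 3 now contains 1, leaving r3c4 = 5.
Cage d has sum 8, which forces r4c1 = 2.
Column 2 now contains 1, which forces r4c2 = 5.
Column 4 already has 5, which forces r4c4 = 1.
Row 5 already has 1; hence r5c1 = 4.
Completed grid: 5 3 1 4 2 / 3 4 5 2 1 / 1 2 3 5 4 / 2 5 4 1 3 / 4 1 2 3 5.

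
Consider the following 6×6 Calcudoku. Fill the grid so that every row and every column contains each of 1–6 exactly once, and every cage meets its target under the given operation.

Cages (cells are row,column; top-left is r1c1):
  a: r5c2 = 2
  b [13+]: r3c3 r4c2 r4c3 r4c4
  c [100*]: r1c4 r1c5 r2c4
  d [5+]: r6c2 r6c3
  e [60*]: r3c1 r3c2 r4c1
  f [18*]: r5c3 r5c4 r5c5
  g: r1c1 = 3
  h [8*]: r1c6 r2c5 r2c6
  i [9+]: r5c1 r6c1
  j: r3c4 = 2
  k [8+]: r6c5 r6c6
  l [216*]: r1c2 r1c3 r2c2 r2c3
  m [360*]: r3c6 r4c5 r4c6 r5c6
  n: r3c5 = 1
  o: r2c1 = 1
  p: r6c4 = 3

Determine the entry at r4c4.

1

Cage g is a single given cell; hence r1c1 = 3.
The 3 cells of cage c must have product 100, which forces r1c4 = 4.
The 3 cells of cage c must have product 100, so r1c5 = 5.
O is a freebie; hence r2c1 = 1.
Cage c has product 100, leaving r2c4 = 5.
Cage j is a single given cell, which forces r3c4 = 2.
Cage n is given, leaving r3c5 = 1.
A is a freebie; hence r5c2 = 2.
P is a freebie, leaving r6c4 = 3.
2 is placed in column 2; hence r1c2 = 6.
Cage l has product 216, leaving r1c3 = 2.
Cage h needs product 8; hence r1c6 = 1.
Cage l needs product 216, which forces r2c2 = 3.
Cage l has product 216, so r2c3 = 6.
Column 2 now contains 3, so r3c2 = 5.
Cage e has product 60, which forces r3c1 = 6.
Cage b has sum 13, so r3c3 = 3.
Row 3 now contains 3, which forces r3c6 = 4.
Cage e needs product 60, so r4c1 = 2.
Cage b has sum 13; hence r4c2 = 4.
Cage b has sum 13, which forces r4c3 = 5.
Cage b needs sum 13, so r4c4 = 1.
3 is placed in column 3, so r5c3 = 1.
Column 4 already has 1; hence r5c4 = 6.
Row 5 already has 6, which forces r5c5 = 3.
Row 5 already has 3, which forces r5c6 = 5.
Column 2 now contains 4, leaving r6c2 = 1.
1 is placed in column 3; hence r6c3 = 4.
The 3 cells of cage h must have product 8, so r2c5 = 4.
Column 6 now contains 4, so r2c6 = 2.
3 is placed in column 5; hence r4c5 = 6.
Cage m has product 360, so r4c6 = 3.
5 is placed in row 5, leaving r5c1 = 4.
Row 6 already has 4; hence r6c1 = 5.
Column 5 now contains 6, which forces r6c5 = 2.
Column 6 now contains 2; hence r6c6 = 6.
Completed grid: 3 6 2 4 5 1 / 1 3 6 5 4 2 / 6 5 3 2 1 4 / 2 4 5 1 6 3 / 4 2 1 6 3 5 / 5 1 4 3 2 6.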